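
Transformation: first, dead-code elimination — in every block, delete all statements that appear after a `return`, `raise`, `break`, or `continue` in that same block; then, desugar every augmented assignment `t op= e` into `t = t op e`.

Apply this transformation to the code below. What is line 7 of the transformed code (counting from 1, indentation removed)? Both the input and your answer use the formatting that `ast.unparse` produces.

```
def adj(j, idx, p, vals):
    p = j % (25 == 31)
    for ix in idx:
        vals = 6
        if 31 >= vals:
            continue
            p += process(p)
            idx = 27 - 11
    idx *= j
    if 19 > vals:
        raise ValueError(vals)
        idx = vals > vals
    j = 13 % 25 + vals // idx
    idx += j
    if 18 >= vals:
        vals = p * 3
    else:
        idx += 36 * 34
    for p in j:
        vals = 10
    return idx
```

idx = idx * j

Transformed code:
def adj(j, idx, p, vals):
    p = j % (25 == 31)
    for ix in idx:
        vals = 6
        if 31 >= vals:
            continue
    idx = idx * j
    if 19 > vals:
        raise ValueError(vals)
    j = 13 % 25 + vals // idx
    idx = idx + j
    if 18 >= vals:
        vals = p * 3
    else:
        idx = idx + 36 * 34
    for p in j:
        vals = 10
    return idx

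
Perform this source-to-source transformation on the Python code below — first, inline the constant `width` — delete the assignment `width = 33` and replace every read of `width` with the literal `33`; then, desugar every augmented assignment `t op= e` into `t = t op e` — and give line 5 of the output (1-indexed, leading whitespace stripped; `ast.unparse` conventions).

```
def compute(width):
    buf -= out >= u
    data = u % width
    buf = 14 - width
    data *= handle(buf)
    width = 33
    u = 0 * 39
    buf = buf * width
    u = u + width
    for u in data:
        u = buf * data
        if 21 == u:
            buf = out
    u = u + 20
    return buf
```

Transformed code:
def compute(width):
    buf = buf - (out >= u)
    data = u % 33
    buf = 14 - 33
    data = data * handle(buf)
    u = 0 * 39
    buf = buf * 33
    u = u + 33
    for u in data:
        u = buf * data
        if 21 == u:
            buf = out
    u = u + 20
    return buf

data = data * handle(buf)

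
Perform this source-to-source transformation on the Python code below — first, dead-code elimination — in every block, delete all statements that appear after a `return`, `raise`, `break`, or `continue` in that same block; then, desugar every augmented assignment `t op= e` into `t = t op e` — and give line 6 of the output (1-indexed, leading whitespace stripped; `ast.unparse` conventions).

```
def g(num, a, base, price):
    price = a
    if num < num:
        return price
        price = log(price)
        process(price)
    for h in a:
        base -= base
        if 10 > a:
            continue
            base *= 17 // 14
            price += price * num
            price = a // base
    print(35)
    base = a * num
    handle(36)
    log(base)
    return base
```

base = base - base

Transformed code:
def g(num, a, base, price):
    price = a
    if num < num:
        return price
    for h in a:
        base = base - base
        if 10 > a:
            continue
    print(35)
    base = a * num
    handle(36)
    log(base)
    return base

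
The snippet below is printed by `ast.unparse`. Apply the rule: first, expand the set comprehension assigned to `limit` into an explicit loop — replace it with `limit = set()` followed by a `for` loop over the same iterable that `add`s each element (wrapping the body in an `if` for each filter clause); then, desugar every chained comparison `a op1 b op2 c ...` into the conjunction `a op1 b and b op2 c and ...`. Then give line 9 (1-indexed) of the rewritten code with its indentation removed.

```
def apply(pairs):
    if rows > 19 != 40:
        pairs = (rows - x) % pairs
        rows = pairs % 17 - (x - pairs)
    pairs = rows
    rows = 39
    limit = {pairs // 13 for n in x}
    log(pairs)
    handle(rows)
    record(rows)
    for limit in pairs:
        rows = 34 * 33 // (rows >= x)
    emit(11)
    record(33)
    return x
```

Transformed code:
def apply(pairs):
    if rows > 19 and 19 != 40:
        pairs = (rows - x) % pairs
        rows = pairs % 17 - (x - pairs)
    pairs = rows
    rows = 39
    limit = set()
    for n in x:
        limit.add(pairs // 13)
    log(pairs)
    handle(rows)
    record(rows)
    for limit in pairs:
        rows = 34 * 33 // (rows >= x)
    emit(11)
    record(33)
    return x

limit.add(pairs // 13)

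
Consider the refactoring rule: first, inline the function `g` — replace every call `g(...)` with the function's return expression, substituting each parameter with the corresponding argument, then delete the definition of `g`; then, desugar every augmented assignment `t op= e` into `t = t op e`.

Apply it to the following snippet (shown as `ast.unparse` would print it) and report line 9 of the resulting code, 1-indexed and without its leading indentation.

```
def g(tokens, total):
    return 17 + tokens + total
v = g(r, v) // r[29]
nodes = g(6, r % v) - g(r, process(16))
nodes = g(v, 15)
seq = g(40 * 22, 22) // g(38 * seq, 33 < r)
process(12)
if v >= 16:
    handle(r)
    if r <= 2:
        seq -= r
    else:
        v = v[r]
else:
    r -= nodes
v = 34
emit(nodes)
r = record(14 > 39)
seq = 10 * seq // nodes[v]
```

Transformed code:
v = (17 + r + v) // r[29]
nodes = 17 + 6 + r % v - (17 + r + process(16))
nodes = 17 + v + 15
seq = (17 + 40 * 22 + 22) // (17 + 38 * seq + (33 < r))
process(12)
if v >= 16:
    handle(r)
    if r <= 2:
        seq = seq - r
    else:
        v = v[r]
else:
    r = r - nodes
v = 34
emit(nodes)
r = record(14 > 39)
seq = 10 * seq // nodes[v]

seq = seq - r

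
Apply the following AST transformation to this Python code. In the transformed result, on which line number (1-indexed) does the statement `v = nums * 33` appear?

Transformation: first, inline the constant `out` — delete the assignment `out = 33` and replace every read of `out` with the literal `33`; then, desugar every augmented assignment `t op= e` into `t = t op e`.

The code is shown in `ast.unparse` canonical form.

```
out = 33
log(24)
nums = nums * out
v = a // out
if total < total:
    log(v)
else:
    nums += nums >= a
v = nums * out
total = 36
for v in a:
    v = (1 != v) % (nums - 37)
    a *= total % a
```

Transformed code:
log(24)
nums = nums * 33
v = a // 33
if total < total:
    log(v)
else:
    nums = nums + (nums >= a)
v = nums * 33
total = 36
for v in a:
    v = (1 != v) % (nums - 37)
    a = a * (total % a)

8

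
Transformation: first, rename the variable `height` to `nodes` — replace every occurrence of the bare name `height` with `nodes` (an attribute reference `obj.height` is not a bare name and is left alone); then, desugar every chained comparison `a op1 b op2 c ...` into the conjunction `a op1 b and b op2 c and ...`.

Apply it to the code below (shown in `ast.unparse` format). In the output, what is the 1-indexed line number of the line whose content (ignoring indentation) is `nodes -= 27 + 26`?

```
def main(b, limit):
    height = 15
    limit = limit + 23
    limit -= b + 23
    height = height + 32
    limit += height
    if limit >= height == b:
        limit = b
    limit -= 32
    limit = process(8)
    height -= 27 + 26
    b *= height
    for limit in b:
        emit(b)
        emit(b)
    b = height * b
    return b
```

11

Transformed code:
def main(b, limit):
    nodes = 15
    limit = limit + 23
    limit -= b + 23
    nodes = nodes + 32
    limit += nodes
    if limit >= nodes and nodes == b:
        limit = b
    limit -= 32
    limit = process(8)
    nodes -= 27 + 26
    b *= nodes
    for limit in b:
        emit(b)
        emit(b)
    b = nodes * b
    return b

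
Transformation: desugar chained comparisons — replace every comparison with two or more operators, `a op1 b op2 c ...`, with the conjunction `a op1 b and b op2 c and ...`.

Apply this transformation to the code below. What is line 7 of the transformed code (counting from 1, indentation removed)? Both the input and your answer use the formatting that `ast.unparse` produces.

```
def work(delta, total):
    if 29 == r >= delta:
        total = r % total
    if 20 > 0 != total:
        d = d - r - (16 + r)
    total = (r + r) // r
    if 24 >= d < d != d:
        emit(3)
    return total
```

if 24 >= d and d < d and (d != d):

Transformed code:
def work(delta, total):
    if 29 == r and r >= delta:
        total = r % total
    if 20 > 0 and 0 != total:
        d = d - r - (16 + r)
    total = (r + r) // r
    if 24 >= d and d < d and (d != d):
        emit(3)
    return total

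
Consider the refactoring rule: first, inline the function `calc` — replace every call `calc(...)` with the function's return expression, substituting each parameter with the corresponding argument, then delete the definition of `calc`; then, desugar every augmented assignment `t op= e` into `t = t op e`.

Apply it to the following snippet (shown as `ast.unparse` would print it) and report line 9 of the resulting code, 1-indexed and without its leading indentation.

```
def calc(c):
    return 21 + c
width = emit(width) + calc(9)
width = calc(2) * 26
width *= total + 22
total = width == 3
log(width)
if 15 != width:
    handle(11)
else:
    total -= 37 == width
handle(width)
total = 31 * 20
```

total = total - (37 == width)

Transformed code:
width = emit(width) + (21 + 9)
width = (21 + 2) * 26
width = width * (total + 22)
total = width == 3
log(width)
if 15 != width:
    handle(11)
else:
    total = total - (37 == width)
handle(width)
total = 31 * 20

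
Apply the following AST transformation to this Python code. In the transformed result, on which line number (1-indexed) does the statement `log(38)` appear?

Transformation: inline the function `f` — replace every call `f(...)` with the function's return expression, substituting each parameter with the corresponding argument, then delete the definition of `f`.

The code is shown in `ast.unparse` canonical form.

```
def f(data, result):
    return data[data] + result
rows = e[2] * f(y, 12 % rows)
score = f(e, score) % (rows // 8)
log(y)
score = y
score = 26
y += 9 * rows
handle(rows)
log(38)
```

Transformed code:
rows = e[2] * (y[y] + 12 % rows)
score = (e[e] + score) % (rows // 8)
log(y)
score = y
score = 26
y += 9 * rows
handle(rows)
log(38)

8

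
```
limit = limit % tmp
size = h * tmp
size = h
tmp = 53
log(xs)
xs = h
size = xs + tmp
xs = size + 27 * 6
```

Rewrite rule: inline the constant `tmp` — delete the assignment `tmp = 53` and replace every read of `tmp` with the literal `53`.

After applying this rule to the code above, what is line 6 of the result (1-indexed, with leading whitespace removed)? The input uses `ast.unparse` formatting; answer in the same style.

Transformed code:
limit = limit % 53
size = h * 53
size = h
log(xs)
xs = h
size = xs + 53
xs = size + 27 * 6

size = xs + 53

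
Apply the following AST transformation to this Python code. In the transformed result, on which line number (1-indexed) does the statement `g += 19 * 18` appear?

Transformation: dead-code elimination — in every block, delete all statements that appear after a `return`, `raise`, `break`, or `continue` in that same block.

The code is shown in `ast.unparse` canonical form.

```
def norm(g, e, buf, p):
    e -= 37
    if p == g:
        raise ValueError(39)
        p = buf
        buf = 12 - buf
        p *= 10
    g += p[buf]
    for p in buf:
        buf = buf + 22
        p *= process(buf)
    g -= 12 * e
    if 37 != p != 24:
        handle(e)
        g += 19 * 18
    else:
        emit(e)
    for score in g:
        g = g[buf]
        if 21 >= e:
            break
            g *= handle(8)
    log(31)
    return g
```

Transformed code:
def norm(g, e, buf, p):
    e -= 37
    if p == g:
        raise ValueError(39)
    g += p[buf]
    for p in buf:
        buf = buf + 22
        p *= process(buf)
    g -= 12 * e
    if 37 != p != 24:
        handle(e)
        g += 19 * 18
    else:
        emit(e)
    for score in g:
        g = g[buf]
        if 21 >= e:
            break
    log(31)
    return g

12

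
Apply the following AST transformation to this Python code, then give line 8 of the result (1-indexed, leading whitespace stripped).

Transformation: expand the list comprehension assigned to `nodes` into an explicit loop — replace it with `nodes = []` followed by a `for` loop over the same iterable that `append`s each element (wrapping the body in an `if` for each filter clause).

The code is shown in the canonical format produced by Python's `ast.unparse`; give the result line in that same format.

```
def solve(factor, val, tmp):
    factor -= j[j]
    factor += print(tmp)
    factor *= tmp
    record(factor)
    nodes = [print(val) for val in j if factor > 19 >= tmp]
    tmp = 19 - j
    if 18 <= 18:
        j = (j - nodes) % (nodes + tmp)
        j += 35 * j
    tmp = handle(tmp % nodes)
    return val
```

Transformed code:
def solve(factor, val, tmp):
    factor -= j[j]
    factor += print(tmp)
    factor *= tmp
    record(factor)
    nodes = []
    for val in j:
        if factor > 19 >= tmp:
            nodes.append(print(val))
    tmp = 19 - j
    if 18 <= 18:
        j = (j - nodes) % (nodes + tmp)
        j += 35 * j
    tmp = handle(tmp % nodes)
    return val

if factor > 19 >= tmp:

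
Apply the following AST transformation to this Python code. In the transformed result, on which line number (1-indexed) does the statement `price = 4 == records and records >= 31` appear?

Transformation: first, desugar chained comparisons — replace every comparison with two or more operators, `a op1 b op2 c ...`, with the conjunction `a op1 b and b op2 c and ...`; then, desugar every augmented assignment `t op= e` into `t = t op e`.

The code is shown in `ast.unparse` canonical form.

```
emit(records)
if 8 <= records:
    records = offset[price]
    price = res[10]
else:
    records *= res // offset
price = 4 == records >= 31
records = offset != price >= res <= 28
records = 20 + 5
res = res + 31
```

7

Transformed code:
emit(records)
if 8 <= records:
    records = offset[price]
    price = res[10]
else:
    records = records * (res // offset)
price = 4 == records and records >= 31
records = offset != price and price >= res and (res <= 28)
records = 20 + 5
res = res + 31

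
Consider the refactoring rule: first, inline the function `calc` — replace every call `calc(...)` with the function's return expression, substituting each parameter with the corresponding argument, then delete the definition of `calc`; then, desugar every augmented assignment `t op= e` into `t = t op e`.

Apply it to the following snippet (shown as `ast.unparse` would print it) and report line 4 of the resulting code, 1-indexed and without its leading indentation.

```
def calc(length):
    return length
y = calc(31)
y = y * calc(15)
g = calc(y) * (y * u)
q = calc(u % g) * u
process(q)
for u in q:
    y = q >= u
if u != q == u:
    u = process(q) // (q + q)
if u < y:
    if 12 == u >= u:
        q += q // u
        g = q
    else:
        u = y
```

q = u % g * u

Transformed code:
y = 31
y = y * 15
g = y * (y * u)
q = u % g * u
process(q)
for u in q:
    y = q >= u
if u != q == u:
    u = process(q) // (q + q)
if u < y:
    if 12 == u >= u:
        q = q + q // u
        g = q
    else:
        u = y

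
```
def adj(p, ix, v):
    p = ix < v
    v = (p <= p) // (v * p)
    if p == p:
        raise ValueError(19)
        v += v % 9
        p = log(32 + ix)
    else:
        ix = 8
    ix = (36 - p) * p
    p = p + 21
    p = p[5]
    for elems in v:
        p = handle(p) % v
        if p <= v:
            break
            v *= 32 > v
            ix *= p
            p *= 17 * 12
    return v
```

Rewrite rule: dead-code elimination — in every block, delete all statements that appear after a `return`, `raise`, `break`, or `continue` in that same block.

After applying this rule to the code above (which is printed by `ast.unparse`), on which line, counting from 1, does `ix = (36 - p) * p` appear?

8

Transformed code:
def adj(p, ix, v):
    p = ix < v
    v = (p <= p) // (v * p)
    if p == p:
        raise ValueError(19)
    else:
        ix = 8
    ix = (36 - p) * p
    p = p + 21
    p = p[5]
    for elems in v:
        p = handle(p) % v
        if p <= v:
            break
    return v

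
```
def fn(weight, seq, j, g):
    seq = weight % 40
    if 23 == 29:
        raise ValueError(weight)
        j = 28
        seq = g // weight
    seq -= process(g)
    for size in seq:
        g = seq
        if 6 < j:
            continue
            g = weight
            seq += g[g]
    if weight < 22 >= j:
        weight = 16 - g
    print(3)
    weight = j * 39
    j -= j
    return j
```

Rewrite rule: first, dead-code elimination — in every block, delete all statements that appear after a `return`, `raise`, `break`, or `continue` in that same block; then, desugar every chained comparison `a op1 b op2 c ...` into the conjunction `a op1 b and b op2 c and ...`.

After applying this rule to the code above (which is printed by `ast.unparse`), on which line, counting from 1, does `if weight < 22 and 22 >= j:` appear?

10

Transformed code:
def fn(weight, seq, j, g):
    seq = weight % 40
    if 23 == 29:
        raise ValueError(weight)
    seq -= process(g)
    for size in seq:
        g = seq
        if 6 < j:
            continue
    if weight < 22 and 22 >= j:
        weight = 16 - g
    print(3)
    weight = j * 39
    j -= j
    return j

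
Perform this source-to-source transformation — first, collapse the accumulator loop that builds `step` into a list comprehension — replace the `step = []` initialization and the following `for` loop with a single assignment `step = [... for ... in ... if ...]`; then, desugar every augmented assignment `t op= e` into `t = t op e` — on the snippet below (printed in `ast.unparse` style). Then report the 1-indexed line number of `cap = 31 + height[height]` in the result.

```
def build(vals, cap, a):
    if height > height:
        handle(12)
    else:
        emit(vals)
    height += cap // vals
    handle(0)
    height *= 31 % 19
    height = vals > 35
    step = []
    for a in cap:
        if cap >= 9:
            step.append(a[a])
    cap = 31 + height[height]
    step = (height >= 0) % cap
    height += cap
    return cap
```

11

Transformed code:
def build(vals, cap, a):
    if height > height:
        handle(12)
    else:
        emit(vals)
    height = height + cap // vals
    handle(0)
    height = height * (31 % 19)
    height = vals > 35
    step = [a[a] for a in cap if cap >= 9]
    cap = 31 + height[height]
    step = (height >= 0) % cap
    height = height + cap
    return cap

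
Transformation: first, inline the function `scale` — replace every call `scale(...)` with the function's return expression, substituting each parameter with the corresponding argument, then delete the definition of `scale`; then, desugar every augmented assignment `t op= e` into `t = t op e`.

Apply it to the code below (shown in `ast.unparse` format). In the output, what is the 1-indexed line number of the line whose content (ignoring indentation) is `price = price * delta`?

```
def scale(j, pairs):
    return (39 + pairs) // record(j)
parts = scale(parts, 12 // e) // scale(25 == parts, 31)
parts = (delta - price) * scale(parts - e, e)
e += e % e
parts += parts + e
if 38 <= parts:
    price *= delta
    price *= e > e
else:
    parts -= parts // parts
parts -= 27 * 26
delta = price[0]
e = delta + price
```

6

Transformed code:
parts = (39 + 12 // e) // record(parts) // ((39 + 31) // record(25 == parts))
parts = (delta - price) * ((39 + e) // record(parts - e))
e = e + e % e
parts = parts + (parts + e)
if 38 <= parts:
    price = price * delta
    price = price * (e > e)
else:
    parts = parts - parts // parts
parts = parts - 27 * 26
delta = price[0]
e = delta + price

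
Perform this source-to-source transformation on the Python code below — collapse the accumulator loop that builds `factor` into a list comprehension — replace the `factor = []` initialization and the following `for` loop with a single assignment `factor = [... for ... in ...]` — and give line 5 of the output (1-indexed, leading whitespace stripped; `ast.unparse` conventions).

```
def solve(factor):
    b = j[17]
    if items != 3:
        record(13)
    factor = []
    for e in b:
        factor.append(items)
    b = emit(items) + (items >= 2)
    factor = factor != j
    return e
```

factor = [items for e in b]

Transformed code:
def solve(factor):
    b = j[17]
    if items != 3:
        record(13)
    factor = [items for e in b]
    b = emit(items) + (items >= 2)
    factor = factor != j
    return e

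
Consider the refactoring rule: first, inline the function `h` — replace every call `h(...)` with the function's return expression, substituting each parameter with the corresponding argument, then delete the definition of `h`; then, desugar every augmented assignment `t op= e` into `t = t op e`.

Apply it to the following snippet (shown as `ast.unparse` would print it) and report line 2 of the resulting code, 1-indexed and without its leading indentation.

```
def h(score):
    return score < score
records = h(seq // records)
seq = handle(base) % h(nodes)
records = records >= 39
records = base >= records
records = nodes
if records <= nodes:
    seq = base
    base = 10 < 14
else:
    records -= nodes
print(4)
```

Transformed code:
records = seq // records < seq // records
seq = handle(base) % (nodes < nodes)
records = records >= 39
records = base >= records
records = nodes
if records <= nodes:
    seq = base
    base = 10 < 14
else:
    records = records - nodes
print(4)

seq = handle(base) % (nodes < nodes)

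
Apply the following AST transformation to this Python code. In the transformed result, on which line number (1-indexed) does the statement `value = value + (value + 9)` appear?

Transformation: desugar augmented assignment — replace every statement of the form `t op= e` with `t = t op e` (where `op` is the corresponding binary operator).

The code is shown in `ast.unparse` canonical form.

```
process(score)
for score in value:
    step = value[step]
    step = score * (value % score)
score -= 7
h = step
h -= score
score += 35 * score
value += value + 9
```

9

Transformed code:
process(score)
for score in value:
    step = value[step]
    step = score * (value % score)
score = score - 7
h = step
h = h - score
score = score + 35 * score
value = value + (value + 9)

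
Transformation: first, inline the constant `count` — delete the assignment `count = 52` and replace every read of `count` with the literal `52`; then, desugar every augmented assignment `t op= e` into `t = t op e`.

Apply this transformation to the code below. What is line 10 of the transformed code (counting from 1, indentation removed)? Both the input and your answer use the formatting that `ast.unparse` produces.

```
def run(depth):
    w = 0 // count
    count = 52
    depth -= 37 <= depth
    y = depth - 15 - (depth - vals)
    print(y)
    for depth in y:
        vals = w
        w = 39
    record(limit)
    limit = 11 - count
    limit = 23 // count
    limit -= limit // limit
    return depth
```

Transformed code:
def run(depth):
    w = 0 // 52
    depth = depth - (37 <= depth)
    y = depth - 15 - (depth - vals)
    print(y)
    for depth in y:
        vals = w
        w = 39
    record(limit)
    limit = 11 - 52
    limit = 23 // 52
    limit = limit - limit // limit
    return depth

limit = 11 - 52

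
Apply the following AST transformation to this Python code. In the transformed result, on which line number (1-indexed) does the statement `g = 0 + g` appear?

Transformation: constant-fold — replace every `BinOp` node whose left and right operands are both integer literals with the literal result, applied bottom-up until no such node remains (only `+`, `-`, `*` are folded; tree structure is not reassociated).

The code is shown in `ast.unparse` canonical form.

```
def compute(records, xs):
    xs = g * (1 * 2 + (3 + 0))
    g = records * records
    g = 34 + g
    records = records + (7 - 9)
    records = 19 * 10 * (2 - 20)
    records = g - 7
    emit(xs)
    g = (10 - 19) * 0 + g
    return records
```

Transformed code:
def compute(records, xs):
    xs = g * 5
    g = records * records
    g = 34 + g
    records = records + -2
    records = -3420
    records = g - 7
    emit(xs)
    g = 0 + g
    return records

9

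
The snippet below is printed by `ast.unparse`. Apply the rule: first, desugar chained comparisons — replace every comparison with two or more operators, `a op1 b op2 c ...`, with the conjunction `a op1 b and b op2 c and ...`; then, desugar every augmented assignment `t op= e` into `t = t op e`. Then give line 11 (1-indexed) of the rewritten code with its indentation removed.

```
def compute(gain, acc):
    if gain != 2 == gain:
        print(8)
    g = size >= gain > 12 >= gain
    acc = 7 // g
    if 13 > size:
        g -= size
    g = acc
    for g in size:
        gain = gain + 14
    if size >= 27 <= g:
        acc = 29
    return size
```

if size >= 27 and 27 <= g:

Transformed code:
def compute(gain, acc):
    if gain != 2 and 2 == gain:
        print(8)
    g = size >= gain and gain > 12 and (12 >= gain)
    acc = 7 // g
    if 13 > size:
        g = g - size
    g = acc
    for g in size:
        gain = gain + 14
    if size >= 27 and 27 <= g:
        acc = 29
    return size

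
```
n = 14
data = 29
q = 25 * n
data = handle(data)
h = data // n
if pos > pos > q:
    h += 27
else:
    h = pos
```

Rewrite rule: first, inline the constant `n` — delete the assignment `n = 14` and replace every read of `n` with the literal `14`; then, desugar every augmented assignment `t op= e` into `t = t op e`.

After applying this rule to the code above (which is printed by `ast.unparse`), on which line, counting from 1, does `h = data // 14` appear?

4

Transformed code:
data = 29
q = 25 * 14
data = handle(data)
h = data // 14
if pos > pos > q:
    h = h + 27
else:
    h = pos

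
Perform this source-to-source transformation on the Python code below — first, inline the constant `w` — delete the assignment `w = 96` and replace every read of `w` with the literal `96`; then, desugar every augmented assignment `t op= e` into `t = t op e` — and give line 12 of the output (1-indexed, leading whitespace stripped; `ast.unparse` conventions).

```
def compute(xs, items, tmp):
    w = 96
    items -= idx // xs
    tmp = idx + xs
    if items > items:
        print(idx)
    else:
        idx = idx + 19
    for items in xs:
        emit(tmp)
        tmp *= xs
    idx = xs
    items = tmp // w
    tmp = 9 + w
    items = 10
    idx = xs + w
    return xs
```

Transformed code:
def compute(xs, items, tmp):
    items = items - idx // xs
    tmp = idx + xs
    if items > items:
        print(idx)
    else:
        idx = idx + 19
    for items in xs:
        emit(tmp)
        tmp = tmp * xs
    idx = xs
    items = tmp // 96
    tmp = 9 + 96
    items = 10
    idx = xs + 96
    return xs

items = tmp // 96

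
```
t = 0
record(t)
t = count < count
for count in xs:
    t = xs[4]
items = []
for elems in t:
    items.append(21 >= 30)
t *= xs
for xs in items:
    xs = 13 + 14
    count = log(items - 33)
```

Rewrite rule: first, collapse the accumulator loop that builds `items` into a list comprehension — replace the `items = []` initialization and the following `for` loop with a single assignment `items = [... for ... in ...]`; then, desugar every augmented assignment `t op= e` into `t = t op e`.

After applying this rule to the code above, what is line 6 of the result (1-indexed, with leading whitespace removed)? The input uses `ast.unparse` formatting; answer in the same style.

items = [21 >= 30 for elems in t]

Transformed code:
t = 0
record(t)
t = count < count
for count in xs:
    t = xs[4]
items = [21 >= 30 for elems in t]
t = t * xs
for xs in items:
    xs = 13 + 14
    count = log(items - 33)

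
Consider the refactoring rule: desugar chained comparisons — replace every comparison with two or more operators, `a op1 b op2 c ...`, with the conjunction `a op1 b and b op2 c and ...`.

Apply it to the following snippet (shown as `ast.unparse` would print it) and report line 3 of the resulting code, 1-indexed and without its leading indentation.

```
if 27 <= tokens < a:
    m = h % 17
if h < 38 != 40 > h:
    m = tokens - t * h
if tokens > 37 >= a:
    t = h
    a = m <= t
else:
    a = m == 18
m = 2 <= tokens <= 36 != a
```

Transformed code:
if 27 <= tokens and tokens < a:
    m = h % 17
if h < 38 and 38 != 40 and (40 > h):
    m = tokens - t * h
if tokens > 37 and 37 >= a:
    t = h
    a = m <= t
else:
    a = m == 18
m = 2 <= tokens and tokens <= 36 and (36 != a)

if h < 38 and 38 != 40 and (40 > h):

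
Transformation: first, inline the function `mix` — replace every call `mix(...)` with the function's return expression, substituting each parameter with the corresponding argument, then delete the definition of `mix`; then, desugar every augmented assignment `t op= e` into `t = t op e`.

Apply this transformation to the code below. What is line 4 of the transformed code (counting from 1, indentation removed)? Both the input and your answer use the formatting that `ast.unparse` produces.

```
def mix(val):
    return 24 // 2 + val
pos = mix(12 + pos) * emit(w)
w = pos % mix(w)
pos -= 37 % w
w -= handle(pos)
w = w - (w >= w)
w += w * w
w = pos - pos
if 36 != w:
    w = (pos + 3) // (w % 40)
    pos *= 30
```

w = w - handle(pos)

Transformed code:
pos = (24 // 2 + (12 + pos)) * emit(w)
w = pos % (24 // 2 + w)
pos = pos - 37 % w
w = w - handle(pos)
w = w - (w >= w)
w = w + w * w
w = pos - pos
if 36 != w:
    w = (pos + 3) // (w % 40)
    pos = pos * 30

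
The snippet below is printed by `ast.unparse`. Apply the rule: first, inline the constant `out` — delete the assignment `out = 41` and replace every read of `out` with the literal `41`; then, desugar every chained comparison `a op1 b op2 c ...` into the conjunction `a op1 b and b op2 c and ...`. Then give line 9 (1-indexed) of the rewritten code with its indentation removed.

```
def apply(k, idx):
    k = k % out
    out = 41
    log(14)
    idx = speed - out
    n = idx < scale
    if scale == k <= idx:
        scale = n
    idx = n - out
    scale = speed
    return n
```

scale = speed

Transformed code:
def apply(k, idx):
    k = k % 41
    log(14)
    idx = speed - 41
    n = idx < scale
    if scale == k and k <= idx:
        scale = n
    idx = n - 41
    scale = speed
    return n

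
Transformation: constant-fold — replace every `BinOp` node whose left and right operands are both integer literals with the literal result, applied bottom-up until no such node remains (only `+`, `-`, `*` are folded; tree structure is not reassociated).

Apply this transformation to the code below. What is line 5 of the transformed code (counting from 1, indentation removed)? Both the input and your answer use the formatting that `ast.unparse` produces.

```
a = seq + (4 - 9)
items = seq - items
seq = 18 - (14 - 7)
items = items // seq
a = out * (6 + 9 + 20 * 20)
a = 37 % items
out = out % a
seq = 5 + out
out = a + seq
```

a = out * 415

Transformed code:
a = seq + -5
items = seq - items
seq = 11
items = items // seq
a = out * 415
a = 37 % items
out = out % a
seq = 5 + out
out = a + seq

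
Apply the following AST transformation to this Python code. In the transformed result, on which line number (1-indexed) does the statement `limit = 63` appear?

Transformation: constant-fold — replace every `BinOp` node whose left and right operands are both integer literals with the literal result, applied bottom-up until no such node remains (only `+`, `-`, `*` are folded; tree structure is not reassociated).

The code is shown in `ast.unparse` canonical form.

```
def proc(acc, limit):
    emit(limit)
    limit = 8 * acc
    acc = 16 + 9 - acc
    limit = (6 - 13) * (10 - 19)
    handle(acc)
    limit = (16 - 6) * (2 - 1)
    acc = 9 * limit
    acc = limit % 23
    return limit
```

5

Transformed code:
def proc(acc, limit):
    emit(limit)
    limit = 8 * acc
    acc = 25 - acc
    limit = 63
    handle(acc)
    limit = 10
    acc = 9 * limit
    acc = limit % 23
    return limit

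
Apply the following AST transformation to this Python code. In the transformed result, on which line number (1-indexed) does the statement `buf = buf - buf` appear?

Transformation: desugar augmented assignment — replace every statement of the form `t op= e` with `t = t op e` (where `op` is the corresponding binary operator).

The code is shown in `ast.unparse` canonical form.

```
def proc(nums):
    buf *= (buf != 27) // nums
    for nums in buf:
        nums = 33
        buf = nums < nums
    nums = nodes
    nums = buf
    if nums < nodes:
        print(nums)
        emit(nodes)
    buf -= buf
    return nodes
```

Transformed code:
def proc(nums):
    buf = buf * ((buf != 27) // nums)
    for nums in buf:
        nums = 33
        buf = nums < nums
    nums = nodes
    nums = buf
    if nums < nodes:
        print(nums)
        emit(nodes)
    buf = buf - buf
    return nodes

11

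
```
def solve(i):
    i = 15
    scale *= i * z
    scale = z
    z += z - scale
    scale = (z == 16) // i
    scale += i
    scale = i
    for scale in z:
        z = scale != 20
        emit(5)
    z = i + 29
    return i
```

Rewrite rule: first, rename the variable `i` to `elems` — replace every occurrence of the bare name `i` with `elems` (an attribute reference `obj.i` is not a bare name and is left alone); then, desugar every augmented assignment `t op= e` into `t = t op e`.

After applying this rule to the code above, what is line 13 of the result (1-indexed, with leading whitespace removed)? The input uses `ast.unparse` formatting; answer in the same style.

Transformed code:
def solve(elems):
    elems = 15
    scale = scale * (elems * z)
    scale = z
    z = z + (z - scale)
    scale = (z == 16) // elems
    scale = scale + elems
    scale = elems
    for scale in z:
        z = scale != 20
        emit(5)
    z = elems + 29
    return elems

return elems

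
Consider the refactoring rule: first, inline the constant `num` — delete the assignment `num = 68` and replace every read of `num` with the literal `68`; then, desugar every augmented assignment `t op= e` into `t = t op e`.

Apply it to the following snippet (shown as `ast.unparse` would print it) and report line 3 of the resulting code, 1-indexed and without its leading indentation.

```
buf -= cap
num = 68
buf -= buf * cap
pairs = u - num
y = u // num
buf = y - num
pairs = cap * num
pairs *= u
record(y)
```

Transformed code:
buf = buf - cap
buf = buf - buf * cap
pairs = u - 68
y = u // 68
buf = y - 68
pairs = cap * 68
pairs = pairs * u
record(y)

pairs = u - 68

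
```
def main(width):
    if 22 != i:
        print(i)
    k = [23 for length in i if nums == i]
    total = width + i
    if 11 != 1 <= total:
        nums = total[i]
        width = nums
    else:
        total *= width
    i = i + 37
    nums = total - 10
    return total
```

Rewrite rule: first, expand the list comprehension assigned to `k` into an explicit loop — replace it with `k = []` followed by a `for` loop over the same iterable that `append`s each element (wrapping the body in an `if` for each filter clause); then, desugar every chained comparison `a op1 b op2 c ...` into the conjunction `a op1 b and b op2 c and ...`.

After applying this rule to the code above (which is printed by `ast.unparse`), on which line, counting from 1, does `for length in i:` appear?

5

Transformed code:
def main(width):
    if 22 != i:
        print(i)
    k = []
    for length in i:
        if nums == i:
            k.append(23)
    total = width + i
    if 11 != 1 and 1 <= total:
        nums = total[i]
        width = nums
    else:
        total *= width
    i = i + 37
    nums = total - 10
    return total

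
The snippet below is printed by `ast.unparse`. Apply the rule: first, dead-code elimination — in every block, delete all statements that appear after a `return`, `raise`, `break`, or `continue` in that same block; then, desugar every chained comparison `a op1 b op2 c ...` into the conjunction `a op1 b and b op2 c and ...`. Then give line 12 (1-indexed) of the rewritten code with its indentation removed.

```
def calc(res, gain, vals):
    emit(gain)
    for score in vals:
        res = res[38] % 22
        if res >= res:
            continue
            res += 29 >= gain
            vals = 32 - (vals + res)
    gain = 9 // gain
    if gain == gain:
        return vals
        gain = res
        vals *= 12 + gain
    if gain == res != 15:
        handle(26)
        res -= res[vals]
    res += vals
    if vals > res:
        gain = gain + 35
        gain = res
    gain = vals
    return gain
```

Transformed code:
def calc(res, gain, vals):
    emit(gain)
    for score in vals:
        res = res[38] % 22
        if res >= res:
            continue
    gain = 9 // gain
    if gain == gain:
        return vals
    if gain == res and res != 15:
        handle(26)
        res -= res[vals]
    res += vals
    if vals > res:
        gain = gain + 35
        gain = res
    gain = vals
    return gain

res -= res[vals]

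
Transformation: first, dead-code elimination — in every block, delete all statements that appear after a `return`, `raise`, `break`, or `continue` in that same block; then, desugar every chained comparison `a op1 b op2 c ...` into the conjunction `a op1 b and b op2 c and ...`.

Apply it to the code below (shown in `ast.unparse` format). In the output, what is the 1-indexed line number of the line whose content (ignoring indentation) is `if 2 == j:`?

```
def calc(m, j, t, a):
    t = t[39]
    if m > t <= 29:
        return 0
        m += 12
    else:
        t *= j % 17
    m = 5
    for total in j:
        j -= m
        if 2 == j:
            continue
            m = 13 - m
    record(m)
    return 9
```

Transformed code:
def calc(m, j, t, a):
    t = t[39]
    if m > t and t <= 29:
        return 0
    else:
        t *= j % 17
    m = 5
    for total in j:
        j -= m
        if 2 == j:
            continue
    record(m)
    return 9

10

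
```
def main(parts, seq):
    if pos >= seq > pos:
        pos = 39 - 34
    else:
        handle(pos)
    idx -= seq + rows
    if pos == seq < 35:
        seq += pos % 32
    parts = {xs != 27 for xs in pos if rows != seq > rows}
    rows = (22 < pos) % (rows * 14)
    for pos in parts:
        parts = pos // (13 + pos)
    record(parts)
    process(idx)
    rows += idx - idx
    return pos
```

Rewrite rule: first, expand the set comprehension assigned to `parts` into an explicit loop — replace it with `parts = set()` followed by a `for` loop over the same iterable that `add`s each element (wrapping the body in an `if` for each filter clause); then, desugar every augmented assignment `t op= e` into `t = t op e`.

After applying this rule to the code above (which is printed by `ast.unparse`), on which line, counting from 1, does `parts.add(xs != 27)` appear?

Transformed code:
def main(parts, seq):
    if pos >= seq > pos:
        pos = 39 - 34
    else:
        handle(pos)
    idx = idx - (seq + rows)
    if pos == seq < 35:
        seq = seq + pos % 32
    parts = set()
    for xs in pos:
        if rows != seq > rows:
            parts.add(xs != 27)
    rows = (22 < pos) % (rows * 14)
    for pos in parts:
        parts = pos // (13 + pos)
    record(parts)
    process(idx)
    rows = rows + (idx - idx)
    return pos

12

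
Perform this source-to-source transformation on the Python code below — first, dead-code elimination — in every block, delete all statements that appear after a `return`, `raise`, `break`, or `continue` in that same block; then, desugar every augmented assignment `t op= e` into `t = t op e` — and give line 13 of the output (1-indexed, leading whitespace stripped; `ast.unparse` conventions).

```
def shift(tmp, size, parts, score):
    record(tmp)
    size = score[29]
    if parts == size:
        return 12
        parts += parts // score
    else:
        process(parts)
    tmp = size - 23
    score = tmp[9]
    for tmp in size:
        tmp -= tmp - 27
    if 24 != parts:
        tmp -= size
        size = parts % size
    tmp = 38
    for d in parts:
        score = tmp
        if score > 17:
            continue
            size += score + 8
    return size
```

tmp = tmp - size

Transformed code:
def shift(tmp, size, parts, score):
    record(tmp)
    size = score[29]
    if parts == size:
        return 12
    else:
        process(parts)
    tmp = size - 23
    score = tmp[9]
    for tmp in size:
        tmp = tmp - (tmp - 27)
    if 24 != parts:
        tmp = tmp - size
        size = parts % size
    tmp = 38
    for d in parts:
        score = tmp
        if score > 17:
            continue
    return size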